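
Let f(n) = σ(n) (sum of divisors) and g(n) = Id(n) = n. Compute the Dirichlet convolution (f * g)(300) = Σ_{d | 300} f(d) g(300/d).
(σ * Id)(300) = 10234

Divisors of 300: [1, 2, 3, 4, 5, 6, 10, 12, 15, 20, 25, 30, 50, 60, 75, 100, 150, 300]. For each d | 300:
  d = 1: σ(1) · Id(300/1) = 1 · 300 = 300
  d = 2: σ(2) · Id(300/2) = 3 · 150 = 450
  d = 3: σ(3) · Id(300/3) = 4 · 100 = 400
  d = 4: σ(4) · Id(300/4) = 7 · 75 = 525
  d = 5: σ(5) · Id(300/5) = 6 · 60 = 360
  d = 6: σ(6) · Id(300/6) = 12 · 50 = 600
  d = 10: σ(10) · Id(300/10) = 18 · 30 = 540
  d = 12: σ(12) · Id(300/12) = 28 · 25 = 700
  d = 15: σ(15) · Id(300/15) = 24 · 20 = 480
  d = 20: σ(20) · Id(300/20) = 42 · 15 = 630
  d = 25: σ(25) · Id(300/25) = 31 · 12 = 372
  d = 30: σ(30) · Id(300/30) = 72 · 10 = 720
  d = 50: σ(50) · Id(300/50) = 93 · 6 = 558
  d = 60: σ(60) · Id(300/60) = 168 · 5 = 840
  d = 75: σ(75) · Id(300/75) = 124 · 4 = 496
  d = 100: σ(100) · Id(300/100) = 217 · 3 = 651
  d = 150: σ(150) · Id(300/150) = 372 · 2 = 744
  d = 300: σ(300) · Id(300/300) = 868 · 1 = 868
Summing: (σ * Id)(300) = 300 + 450 + 400 + 525 + 360 + 600 + 540 + 700 + 480 + 630 + 372 + 720 + 558 + 840 + 496 + 651 + 744 + 868 = 10234.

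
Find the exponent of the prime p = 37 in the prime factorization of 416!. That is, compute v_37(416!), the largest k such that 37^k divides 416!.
v_37(416!) = 11

Legendre's formula: v_p(n!) = Σ_{k ≥ 1} ⌊n / p^k⌋. For p = 37, n = 416, the terms are:
  ⌊416/37^1⌋ = ⌊416/37⌋ = 11
(the next term ⌊416/37^2⌋ = 0, terminating the sum). Summing: v_37(416!) = 11 = 11.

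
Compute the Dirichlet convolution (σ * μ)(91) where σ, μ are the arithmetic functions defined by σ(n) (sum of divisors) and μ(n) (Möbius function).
(σ * μ)(91) = 91

Divisors of 91: [1, 7, 13, 91]. For each d | 91:
  d = 1: σ(1) · μ(91/1) = 1 · 1 = 1
  d = 7: σ(7) · μ(91/7) = 8 · -1 = -8
  d = 13: σ(13) · μ(91/13) = 14 · -1 = -14
  d = 91: σ(91) · μ(91/91) = 112 · 1 = 112
Summing: (σ * μ)(91) = 1 + -8 + -14 + 112 = 91.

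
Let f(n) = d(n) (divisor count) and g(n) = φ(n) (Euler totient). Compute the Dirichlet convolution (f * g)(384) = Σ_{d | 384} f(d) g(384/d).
(d * φ)(384) = 1020

Divisors of 384: [1, 2, 3, 4, 6, 8, 12, 16, 24, 32, 48, 64, 96, 128, 192, 384]. For each d | 384:
  d = 1: d(1) · φ(384/1) = 1 · 128 = 128
  d = 2: d(2) · φ(384/2) = 2 · 64 = 128
  d = 3: d(3) · φ(384/3) = 2 · 64 = 128
  d = 4: d(4) · φ(384/4) = 3 · 32 = 96
  d = 6: d(6) · φ(384/6) = 4 · 32 = 128
  d = 8: d(8) · φ(384/8) = 4 · 16 = 64
  d = 12: d(12) · φ(384/12) = 6 · 16 = 96
  d = 16: d(16) · φ(384/16) = 5 · 8 = 40
  d = 24: d(24) · φ(384/24) = 8 · 8 = 64
  d = 32: d(32) · φ(384/32) = 6 · 4 = 24
  d = 48: d(48) · φ(384/48) = 10 · 4 = 40
  d = 64: d(64) · φ(384/64) = 7 · 2 = 14
  d = 96: d(96) · φ(384/96) = 12 · 2 = 24
  d = 128: d(128) · φ(384/128) = 8 · 2 = 16
  d = 192: d(192) · φ(384/192) = 14 · 1 = 14
  d = 384: d(384) · φ(384/384) = 16 · 1 = 16
Summing: (d * φ)(384) = 128 + 128 + 128 + 96 + 128 + 64 + 96 + 40 + 64 + 24 + 40 + 14 + 24 + 16 + 14 + 16 = 1020.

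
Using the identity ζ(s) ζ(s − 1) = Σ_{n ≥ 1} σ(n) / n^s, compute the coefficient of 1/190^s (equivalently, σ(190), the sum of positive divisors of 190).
σ(190) = 360

In the product (Σ m^0/m^s)(Σ k / k^s) = Σ (Σ_{d | n} d) / n^s, the coefficient of 1/n^s is σ(n) = Σ_{d | n} d. For n = 190, divisors are [1, 2, 5, 10, 19, 38, 95, 190]; summing: σ(190) = 360.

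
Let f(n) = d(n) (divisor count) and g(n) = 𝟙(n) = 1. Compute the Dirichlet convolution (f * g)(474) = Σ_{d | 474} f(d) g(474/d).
(d * 𝟙)(474) = 27

Divisors of 474: [1, 2, 3, 6, 79, 158, 237, 474]. For each d | 474:
  d = 1: d(1) · 𝟙(474/1) = 1 · 1 = 1
  d = 2: d(2) · 𝟙(474/2) = 2 · 1 = 2
  d = 3: d(3) · 𝟙(474/3) = 2 · 1 = 2
  d = 6: d(6) · 𝟙(474/6) = 4 · 1 = 4
  d = 79: d(79) · 𝟙(474/79) = 2 · 1 = 2
  d = 158: d(158) · 𝟙(474/158) = 4 · 1 = 4
  d = 237: d(237) · 𝟙(474/237) = 4 · 1 = 4
  d = 474: d(474) · 𝟙(474/474) = 8 · 1 = 8
Summing: (d * 𝟙)(474) = 1 + 2 + 2 + 4 + 2 + 4 + 4 + 8 = 27.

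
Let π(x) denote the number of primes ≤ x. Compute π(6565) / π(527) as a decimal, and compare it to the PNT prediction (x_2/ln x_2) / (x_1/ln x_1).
π(6565)/π(527) = 848/99 ≈ 8.5657;  PNT prediction ≈ 8.8825.

π(527) = 99 and π(6565) = 848, so π(6565)/π(527) ≈ 8.5657. The PNT-predicted ratio is (6565/ln(6565)) / (527/ln(527)) ≈ 8.8825. The two agree to within a few percent, as expected.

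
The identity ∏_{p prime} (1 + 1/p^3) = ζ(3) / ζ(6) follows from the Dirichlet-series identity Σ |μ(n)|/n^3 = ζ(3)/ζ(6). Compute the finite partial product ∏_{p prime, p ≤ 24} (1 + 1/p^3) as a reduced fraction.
∏ = 16117288424681472/13642976755448975

The primes p ≤ 24 are [2, 3, 5, 7, 11, 13, 17, 19, 23]. For each, (1 + 1/p^3) = (p^3 + 1)/p^3. Multiplying these fractions over p ∈ [2, 3, 5, 7, 11, 13, 17, 19, 23] gives 16117288424681472/13642976755448975. (In the limit P → ∞ this tends to ζ(3)/ζ(6).)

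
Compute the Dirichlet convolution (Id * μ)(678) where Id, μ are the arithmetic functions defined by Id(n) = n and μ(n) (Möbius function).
(Id * μ)(678) = 224

Divisors of 678: [1, 2, 3, 6, 113, 226, 339, 678]. For each d | 678:
  d = 1: Id(1) · μ(678/1) = 1 · -1 = -1
  d = 2: Id(2) · μ(678/2) = 2 · 1 = 2
  d = 3: Id(3) · μ(678/3) = 3 · 1 = 3
  d = 6: Id(6) · μ(678/6) = 6 · -1 = -6
  d = 113: Id(113) · μ(678/113) = 113 · 1 = 113
  d = 226: Id(226) · μ(678/226) = 226 · -1 = -226
  d = 339: Id(339) · μ(678/339) = 339 · -1 = -339
  d = 678: Id(678) · μ(678/678) = 678 · 1 = 678
Summing: (Id * μ)(678) = -1 + 2 + 3 + -6 + 113 + -226 + -339 + 678 = 224.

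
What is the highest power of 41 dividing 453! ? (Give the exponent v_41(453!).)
v_41(453!) = 11

Legendre's formula: v_p(n!) = Σ_{k ≥ 1} ⌊n / p^k⌋. For p = 41, n = 453, the terms are:
  ⌊453/41^1⌋ = ⌊453/41⌋ = 11
(the next term ⌊453/41^2⌋ = 0, terminating the sum). Summing: v_41(453!) = 11 = 11.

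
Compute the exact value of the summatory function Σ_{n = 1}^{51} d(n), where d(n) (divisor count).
Σ_{n ≤ 51} d(n) = 211

Compute d(n) for each 1 ≤ n ≤ 51: d(1) = 1, d(2) = 2, d(3) = 2, d(4) = 3, d(5) = 2, d(6) = 4, d(7) = 2, d(8) = 4, d(9) = 3, d(10) = 4, d(11) = 2, d(12) = 6, d(13) = 2, d(14) = 4, d(15) = 4, d(16) = 5, d(17) = 2, d(18) = 6, d(19) = 2, d(20) = 6, d(21) = 4, d(22) = 4, d(23) = 2, d(24) = 8, d(25) = 3, d(26) = 4, d(27) = 4, d(28) = 6, d(29) = 2, d(30) = 8, d(31) = 2, d(32) = 6, d(33) = 4, d(34) = 4, d(35) = 4, d(36) = 9, d(37) = 2, d(38) = 4, d(39) = 4, d(40) = 8, d(41) = 2, d(42) = 8, d(43) = 2, d(44) = 6, d(45) = 6, d(46) = 4, d(47) = 2, d(48) = 10, d(49) = 3, d(50) = 6, d(51) = 4. Summing all 51 values: 211. (Dirichlet's divisor formula: Σ_{n ≤ x} d(n) = x ln(x) + (2γ − 1) x + O(√x). For x = 51, the asymptotic estimate is ≈ 208.40.)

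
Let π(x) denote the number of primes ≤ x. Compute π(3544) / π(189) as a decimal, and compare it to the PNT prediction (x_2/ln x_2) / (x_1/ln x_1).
π(3544)/π(189) = 496/42 ≈ 11.8095;  PNT prediction ≈ 12.0261.

π(189) = 42 and π(3544) = 496, so π(3544)/π(189) ≈ 11.8095. The PNT-predicted ratio is (3544/ln(3544)) / (189/ln(189)) ≈ 12.0261. The two agree to within a few percent, as expected.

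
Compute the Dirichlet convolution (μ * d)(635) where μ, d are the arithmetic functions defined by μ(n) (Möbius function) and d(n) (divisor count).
(μ * d)(635) = 1

Divisors of 635: [1, 5, 127, 635]. For each d | 635:
  d = 1: μ(1) · d(635/1) = 1 · 4 = 4
  d = 5: μ(5) · d(635/5) = -1 · 2 = -2
  d = 127: μ(127) · d(635/127) = -1 · 2 = -2
  d = 635: μ(635) · d(635/635) = 1 · 1 = 1
Summing: (μ * d)(635) = 4 + -2 + -2 + 1 = 1.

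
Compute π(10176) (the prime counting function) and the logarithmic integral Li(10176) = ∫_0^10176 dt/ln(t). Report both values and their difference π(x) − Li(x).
π(10176) = 1249;  Li(10176) ≈ 1265.23;  π(x) − Li(x) ≈ -16.23.

Direct count of primes ≤ 10176 gives π(10176) = 1249. Numerical evaluation of the logarithmic integral gives Li(10176) ≈ 1265.23. The difference π(x) − Li(x) ≈ -16.23 is typically negative for small/moderate x (Li(x) overestimates), though Littlewood's theorem shows this sign changes infinitely often.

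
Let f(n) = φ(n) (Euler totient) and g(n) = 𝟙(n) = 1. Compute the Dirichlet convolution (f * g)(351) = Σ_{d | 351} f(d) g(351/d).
(φ * 𝟙)(351) = 351

Divisors of 351: [1, 3, 9, 13, 27, 39, 117, 351]. For each d | 351:
  d = 1: φ(1) · 𝟙(351/1) = 1 · 1 = 1
  d = 3: φ(3) · 𝟙(351/3) = 2 · 1 = 2
  d = 9: φ(9) · 𝟙(351/9) = 6 · 1 = 6
  d = 13: φ(13) · 𝟙(351/13) = 12 · 1 = 12
  d = 27: φ(27) · 𝟙(351/27) = 18 · 1 = 18
  d = 39: φ(39) · 𝟙(351/39) = 24 · 1 = 24
  d = 117: φ(117) · 𝟙(351/117) = 72 · 1 = 72
  d = 351: φ(351) · 𝟙(351/351) = 216 · 1 = 216
Summing: (φ * 𝟙)(351) = 1 + 2 + 6 + 12 + 18 + 24 + 72 + 216 = 351.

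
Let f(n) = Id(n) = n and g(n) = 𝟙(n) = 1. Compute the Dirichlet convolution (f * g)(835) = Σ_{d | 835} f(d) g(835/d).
(Id * 𝟙)(835) = 1008

Divisors of 835: [1, 5, 167, 835]. For each d | 835:
  d = 1: Id(1) · 𝟙(835/1) = 1 · 1 = 1
  d = 5: Id(5) · 𝟙(835/5) = 5 · 1 = 5
  d = 167: Id(167) · 𝟙(835/167) = 167 · 1 = 167
  d = 835: Id(835) · 𝟙(835/835) = 835 · 1 = 835
Summing: (Id * 𝟙)(835) = 1 + 5 + 167 + 835 = 1008.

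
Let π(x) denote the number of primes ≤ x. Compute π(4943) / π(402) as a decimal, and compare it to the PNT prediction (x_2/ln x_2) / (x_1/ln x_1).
π(4943)/π(402) = 661/79 ≈ 8.3671;  PNT prediction ≈ 8.6686.

π(402) = 79 and π(4943) = 661, so π(4943)/π(402) ≈ 8.3671. The PNT-predicted ratio is (4943/ln(4943)) / (402/ln(402)) ≈ 8.6686. The two agree to within a few percent, as expected.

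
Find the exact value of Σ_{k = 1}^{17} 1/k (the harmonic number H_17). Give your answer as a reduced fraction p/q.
H_17 = 42142223/12252240

Direct summation: H_17 = 1 + 1/2 + ... + 1/17. The least common denominator is lcm(1, ..., 17) = 12252240; over this denominator the numerator is 12252240 + 6126120 + 4084080 + 3063060 + 2450448 + 2042040 + 1750320 + 1531530 + 1361360 + 1225224 + 1113840 + 1021020 + 942480 + 875160 + 816816 + 765765 + 720720 = 42142223, so H_17 = 42142223/12252240 (already in lowest terms) ≈ 3.43955. (The PNT-adjacent estimate ln(17) + γ ≈ 3.41043 matches within O(1/n).)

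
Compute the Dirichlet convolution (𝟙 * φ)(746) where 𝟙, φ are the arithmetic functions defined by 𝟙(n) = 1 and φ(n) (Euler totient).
(𝟙 * φ)(746) = 746

Divisors of 746: [1, 2, 373, 746]. For each d | 746:
  d = 1: 𝟙(1) · φ(746/1) = 1 · 372 = 372
  d = 2: 𝟙(2) · φ(746/2) = 1 · 372 = 372
  d = 373: 𝟙(373) · φ(746/373) = 1 · 1 = 1
  d = 746: 𝟙(746) · φ(746/746) = 1 · 1 = 1
Summing: (𝟙 * φ)(746) = 372 + 372 + 1 + 1 = 746.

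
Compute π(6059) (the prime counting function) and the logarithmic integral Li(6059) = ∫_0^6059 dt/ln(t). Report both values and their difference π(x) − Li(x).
π(6059) = 790;  Li(6059) ≈ 807.19;  π(x) − Li(x) ≈ -17.19.

Direct count of primes ≤ 6059 gives π(6059) = 790. Numerical evaluation of the logarithmic integral gives Li(6059) ≈ 807.19. The difference π(x) − Li(x) ≈ -17.19 is typically negative for small/moderate x (Li(x) overestimates), though Littlewood's theorem shows this sign changes infinitely often.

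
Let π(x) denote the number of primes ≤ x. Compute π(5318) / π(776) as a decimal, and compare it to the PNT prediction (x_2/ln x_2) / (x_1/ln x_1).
π(5318)/π(776) = 704/137 ≈ 5.1387;  PNT prediction ≈ 5.3156.

π(776) = 137 and π(5318) = 704, so π(5318)/π(776) ≈ 5.1387. The PNT-predicted ratio is (5318/ln(5318)) / (776/ln(776)) ≈ 5.3156. The two agree to within a few percent, as expected.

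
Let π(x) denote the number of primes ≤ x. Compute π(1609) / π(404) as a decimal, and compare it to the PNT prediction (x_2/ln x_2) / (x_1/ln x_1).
π(1609)/π(404) = 254/79 ≈ 3.2152;  PNT prediction ≈ 3.2372.

π(404) = 79 and π(1609) = 254, so π(1609)/π(404) ≈ 3.2152. The PNT-predicted ratio is (1609/ln(1609)) / (404/ln(404)) ≈ 3.2372. The two agree to within a few percent, as expected.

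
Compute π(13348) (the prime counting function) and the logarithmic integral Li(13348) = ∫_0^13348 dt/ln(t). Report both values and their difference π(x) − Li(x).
π(13348) = 1585;  Li(13348) ≈ 1603.79;  π(x) − Li(x) ≈ -18.79.

Direct count of primes ≤ 13348 gives π(13348) = 1585. Numerical evaluation of the logarithmic integral gives Li(13348) ≈ 1603.79. The difference π(x) − Li(x) ≈ -18.79 is typically negative for small/moderate x (Li(x) overestimates), though Littlewood's theorem shows this sign changes infinitely often.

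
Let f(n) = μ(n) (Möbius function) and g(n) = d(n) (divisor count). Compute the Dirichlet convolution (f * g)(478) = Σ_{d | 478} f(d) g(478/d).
(μ * d)(478) = 1

Divisors of 478: [1, 2, 239, 478]. For each d | 478:
  d = 1: μ(1) · d(478/1) = 1 · 4 = 4
  d = 2: μ(2) · d(478/2) = -1 · 2 = -2
  d = 239: μ(239) · d(478/239) = -1 · 2 = -2
  d = 478: μ(478) · d(478/478) = 1 · 1 = 1
Summing: (μ * d)(478) = 4 + -2 + -2 + 1 = 1.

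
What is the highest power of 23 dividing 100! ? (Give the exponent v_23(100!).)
v_23(100!) = 4

Legendre's formula: v_p(n!) = Σ_{k ≥ 1} ⌊n / p^k⌋. For p = 23, n = 100, the terms are:
  ⌊100/23^1⌋ = ⌊100/23⌋ = 4
(the next term ⌊100/23^2⌋ = 0, terminating the sum). Summing: v_23(100!) = 4 = 4.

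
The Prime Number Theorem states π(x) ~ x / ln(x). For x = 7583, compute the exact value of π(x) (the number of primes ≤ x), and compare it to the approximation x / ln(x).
π(7583) = 963;  x/ln(x) ≈ 848.81;  relative error ≈ 11.86%.

Directly count primes up to 7583: π(7583) = 963. The PNT approximation gives 7583/ln(7583) ≈ 7583/8.93366 ≈ 848.81. Relative error (π(x) − x/ln(x)) / π(x) ≈ 11.86%; the approximation is known to undercount slightly (Li(x) is a better estimate).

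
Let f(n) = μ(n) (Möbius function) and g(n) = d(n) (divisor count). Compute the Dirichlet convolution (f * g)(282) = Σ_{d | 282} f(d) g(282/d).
(μ * d)(282) = 1

Divisors of 282: [1, 2, 3, 6, 47, 94, 141, 282]. For each d | 282:
  d = 1: μ(1) · d(282/1) = 1 · 8 = 8
  d = 2: μ(2) · d(282/2) = -1 · 4 = -4
  d = 3: μ(3) · d(282/3) = -1 · 4 = -4
  d = 6: μ(6) · d(282/6) = 1 · 2 = 2
  d = 47: μ(47) · d(282/47) = -1 · 4 = -4
  d = 94: μ(94) · d(282/94) = 1 · 2 = 2
  d = 141: μ(141) · d(282/141) = 1 · 2 = 2
  d = 282: μ(282) · d(282/282) = -1 · 1 = -1
Summing: (μ * d)(282) = 8 + -4 + -4 + 2 + -4 + 2 + 2 + -1 = 1.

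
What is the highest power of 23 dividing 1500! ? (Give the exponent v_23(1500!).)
v_23(1500!) = 67

Legendre's formula: v_p(n!) = Σ_{k ≥ 1} ⌊n / p^k⌋. For p = 23, n = 1500, the terms are:
  ⌊1500/23^1⌋ = ⌊1500/23⌋ = 65
  ⌊1500/23^2⌋ = ⌊1500/529⌋ = 2
(the next term ⌊1500/23^3⌋ = 0, terminating the sum). Summing: v_23(1500!) = 65 + 2 = 67.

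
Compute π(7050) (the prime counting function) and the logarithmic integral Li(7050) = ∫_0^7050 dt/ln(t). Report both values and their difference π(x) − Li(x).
π(7050) = 906;  Li(7050) ≈ 919.98;  π(x) − Li(x) ≈ -13.98.

Direct count of primes ≤ 7050 gives π(7050) = 906. Numerical evaluation of the logarithmic integral gives Li(7050) ≈ 919.98. The difference π(x) − Li(x) ≈ -13.98 is typically negative for small/moderate x (Li(x) overestimates), though Littlewood's theorem shows this sign changes infinitely often.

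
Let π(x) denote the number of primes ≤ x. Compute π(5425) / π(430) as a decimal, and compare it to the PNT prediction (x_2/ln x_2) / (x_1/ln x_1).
π(5425)/π(430) = 716/82 ≈ 8.7317;  PNT prediction ≈ 8.8969.

π(430) = 82 and π(5425) = 716, so π(5425)/π(430) ≈ 8.7317. The PNT-predicted ratio is (5425/ln(5425)) / (430/ln(430)) ≈ 8.8969. The two agree to within a few percent, as expected.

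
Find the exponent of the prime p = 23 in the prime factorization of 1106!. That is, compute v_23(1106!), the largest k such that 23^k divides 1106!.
v_23(1106!) = 50

Legendre's formula: v_p(n!) = Σ_{k ≥ 1} ⌊n / p^k⌋. For p = 23, n = 1106, the terms are:
  ⌊1106/23^1⌋ = ⌊1106/23⌋ = 48
  ⌊1106/23^2⌋ = ⌊1106/529⌋ = 2
(the next term ⌊1106/23^3⌋ = 0, terminating the sum). Summing: v_23(1106!) = 48 + 2 = 50.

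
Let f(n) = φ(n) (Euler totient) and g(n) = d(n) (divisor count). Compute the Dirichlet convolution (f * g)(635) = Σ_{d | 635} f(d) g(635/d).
(φ * d)(635) = 768

Divisors of 635: [1, 5, 127, 635]. For each d | 635:
  d = 1: φ(1) · d(635/1) = 1 · 4 = 4
  d = 5: φ(5) · d(635/5) = 4 · 2 = 8
  d = 127: φ(127) · d(635/127) = 126 · 2 = 252
  d = 635: φ(635) · d(635/635) = 504 · 1 = 504
Summing: (φ * d)(635) = 4 + 8 + 252 + 504 = 768.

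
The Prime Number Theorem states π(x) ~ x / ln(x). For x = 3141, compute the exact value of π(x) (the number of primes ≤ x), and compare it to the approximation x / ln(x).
π(3141) = 446;  x/ln(x) ≈ 390.08;  relative error ≈ 12.54%.

Directly count primes up to 3141: π(3141) = 446. The PNT approximation gives 3141/ln(3141) ≈ 3141/8.05230 ≈ 390.08. Relative error (π(x) − x/ln(x)) / π(x) ≈ 12.54%; the approximation is known to undercount slightly (Li(x) is a better estimate).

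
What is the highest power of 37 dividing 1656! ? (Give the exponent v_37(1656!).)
v_37(1656!) = 45

Legendre's formula: v_p(n!) = Σ_{k ≥ 1} ⌊n / p^k⌋. For p = 37, n = 1656, the terms are:
  ⌊1656/37^1⌋ = ⌊1656/37⌋ = 44
  ⌊1656/37^2⌋ = ⌊1656/1369⌋ = 1
(the next term ⌊1656/37^3⌋ = 0, terminating the sum). Summing: v_37(1656!) = 44 + 1 = 45.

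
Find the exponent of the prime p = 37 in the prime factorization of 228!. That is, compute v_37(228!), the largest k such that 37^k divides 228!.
v_37(228!) = 6

Legendre's formula: v_p(n!) = Σ_{k ≥ 1} ⌊n / p^k⌋. For p = 37, n = 228, the terms are:
  ⌊228/37^1⌋ = ⌊228/37⌋ = 6
(the next term ⌊228/37^2⌋ = 0, terminating the sum). Summing: v_37(228!) = 6 = 6.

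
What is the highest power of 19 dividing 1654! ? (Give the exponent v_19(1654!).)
v_19(1654!) = 91

Legendre's formula: v_p(n!) = Σ_{k ≥ 1} ⌊n / p^k⌋. For p = 19, n = 1654, the terms are:
  ⌊1654/19^1⌋ = ⌊1654/19⌋ = 87
  ⌊1654/19^2⌋ = ⌊1654/361⌋ = 4
(the next term ⌊1654/19^3⌋ = 0, terminating the sum). Summing: v_19(1654!) = 87 + 4 = 91.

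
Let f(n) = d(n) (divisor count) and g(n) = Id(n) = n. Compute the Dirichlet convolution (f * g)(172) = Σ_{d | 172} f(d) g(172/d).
(d * Id)(172) = 495

Divisors of 172: [1, 2, 4, 43, 86, 172]. For each d | 172:
  d = 1: d(1) · Id(172/1) = 1 · 172 = 172
  d = 2: d(2) · Id(172/2) = 2 · 86 = 172
  d = 4: d(4) · Id(172/4) = 3 · 43 = 129
  d = 43: d(43) · Id(172/43) = 2 · 4 = 8
  d = 86: d(86) · Id(172/86) = 4 · 2 = 8
  d = 172: d(172) · Id(172/172) = 6 · 1 = 6
Summing: (d * Id)(172) = 172 + 172 + 129 + 8 + 8 + 6 = 495.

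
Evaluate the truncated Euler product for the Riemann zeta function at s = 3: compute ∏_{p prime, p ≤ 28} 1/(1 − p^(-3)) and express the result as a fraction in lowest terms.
∏ = 580625301352525/483109627290624

The primes p ≤ 28 are [2, 3, 5, 7, 11, 13, 17, 19, 23]. For each prime, (1 − 1/p^3)^(-1) = p^3 / (p^3 − 1). The product is (1 − 1/2^3)^(-1), (1 − 1/3^3)^(-1), (1 − 1/5^3)^(-1), (1 − 1/7^3)^(-1), (1 − 1/11^3)^(-1), (1 − 1/13^3)^(-1), (1 − 1/17^3)^(-1), (1 − 1/19^3)^(-1), (1 − 1/23^3)^(-1) = ∏ p^3 / (p^3 − 1) = 580625301352525/483109627290624.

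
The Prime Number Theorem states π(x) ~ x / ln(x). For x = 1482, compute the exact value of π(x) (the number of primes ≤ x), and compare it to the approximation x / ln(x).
π(1482) = 234;  x/ln(x) ≈ 202.98;  relative error ≈ 13.26%.

Directly count primes up to 1482: π(1482) = 234. The PNT approximation gives 1482/ln(1482) ≈ 1482/7.30115 ≈ 202.98. Relative error (π(x) − x/ln(x)) / π(x) ≈ 13.26%; the approximation is known to undercount slightly (Li(x) is a better estimate).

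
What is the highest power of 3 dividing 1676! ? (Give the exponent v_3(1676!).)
v_3(1676!) = 834

Legendre's formula: v_p(n!) = Σ_{k ≥ 1} ⌊n / p^k⌋. For p = 3, n = 1676, the terms are:
  ⌊1676/3^1⌋ = ⌊1676/3⌋ = 558
  ⌊1676/3^2⌋ = ⌊1676/9⌋ = 186
  ⌊1676/3^3⌋ = ⌊1676/27⌋ = 62
  ⌊1676/3^4⌋ = ⌊1676/81⌋ = 20
  ⌊1676/3^5⌋ = ⌊1676/243⌋ = 6
  ⌊1676/3^6⌋ = ⌊1676/729⌋ = 2
(the next term ⌊1676/3^7⌋ = 0, terminating the sum). Summing: v_3(1676!) = 558 + 186 + 62 + 20 + 6 + 2 = 834.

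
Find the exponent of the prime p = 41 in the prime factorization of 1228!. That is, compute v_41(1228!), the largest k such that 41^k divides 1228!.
v_41(1228!) = 29

Legendre's formula: v_p(n!) = Σ_{k ≥ 1} ⌊n / p^k⌋. For p = 41, n = 1228, the terms are:
  ⌊1228/41^1⌋ = ⌊1228/41⌋ = 29
(the next term ⌊1228/41^2⌋ = 0, terminating the sum). Summing: v_41(1228!) = 29 = 29.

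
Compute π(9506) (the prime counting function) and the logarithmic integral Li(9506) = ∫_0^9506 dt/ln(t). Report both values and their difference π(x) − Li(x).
π(9506) = 1177;  Li(9506) ≈ 1192.36;  π(x) − Li(x) ≈ -15.36.

Direct count of primes ≤ 9506 gives π(9506) = 1177. Numerical evaluation of the logarithmic integral gives Li(9506) ≈ 1192.36. The difference π(x) − Li(x) ≈ -15.36 is typically negative for small/moderate x (Li(x) overestimates), though Littlewood's theorem shows this sign changes infinitely often.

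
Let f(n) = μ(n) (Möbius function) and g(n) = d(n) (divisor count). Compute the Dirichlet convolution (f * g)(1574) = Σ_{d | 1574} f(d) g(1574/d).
(μ * d)(1574) = 1

Divisors of 1574: [1, 2, 787, 1574]. For each d | 1574:
  d = 1: μ(1) · d(1574/1) = 1 · 4 = 4
  d = 2: μ(2) · d(1574/2) = -1 · 2 = -2
  d = 787: μ(787) · d(1574/787) = -1 · 2 = -2
  d = 1574: μ(1574) · d(1574/1574) = 1 · 1 = 1
Summing: (μ * d)(1574) = 4 + -2 + -2 + 1 = 1.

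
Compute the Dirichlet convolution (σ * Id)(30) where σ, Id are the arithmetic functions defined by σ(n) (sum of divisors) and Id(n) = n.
(σ * Id)(30) = 385

Divisors of 30: [1, 2, 3, 5, 6, 10, 15, 30]. For each d | 30:
  d = 1: σ(1) · Id(30/1) = 1 · 30 = 30
  d = 2: σ(2) · Id(30/2) = 3 · 15 = 45
  d = 3: σ(3) · Id(30/3) = 4 · 10 = 40
  d = 5: σ(5) · Id(30/5) = 6 · 6 = 36
  d = 6: σ(6) · Id(30/6) = 12 · 5 = 60
  d = 10: σ(10) · Id(30/10) = 18 · 3 = 54
  d = 15: σ(15) · Id(30/15) = 24 · 2 = 48
  d = 30: σ(30) · Id(30/30) = 72 · 1 = 72
Summing: (σ * Id)(30) = 30 + 45 + 40 + 36 + 60 + 54 + 48 + 72 = 385.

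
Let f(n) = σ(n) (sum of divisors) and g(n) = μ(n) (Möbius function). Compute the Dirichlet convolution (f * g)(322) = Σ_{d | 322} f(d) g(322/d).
(σ * μ)(322) = 322

Divisors of 322: [1, 2, 7, 14, 23, 46, 161, 322]. For each d | 322:
  d = 1: σ(1) · μ(322/1) = 1 · -1 = -1
  d = 2: σ(2) · μ(322/2) = 3 · 1 = 3
  d = 7: σ(7) · μ(322/7) = 8 · 1 = 8
  d = 14: σ(14) · μ(322/14) = 24 · -1 = -24
  d = 23: σ(23) · μ(322/23) = 24 · 1 = 24
  d = 46: σ(46) · μ(322/46) = 72 · -1 = -72
  d = 161: σ(161) · μ(322/161) = 192 · -1 = -192
  d = 322: σ(322) · μ(322/322) = 576 · 1 = 576
Summing: (σ * μ)(322) = -1 + 3 + 8 + -24 + 24 + -72 + -192 + 576 = 322.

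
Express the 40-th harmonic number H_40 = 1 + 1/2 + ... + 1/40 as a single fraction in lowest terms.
H_40 = 2078178381193813/485721041551200

Direct summation: H_40 = 1 + 1/2 + ... + 1/40. The least common denominator is lcm(1, ..., 40) = 5342931457063200; over this denominator the numerator is 5342931457063200 + 2671465728531600 + 1780977152354400 + 1335732864265800 + 1068586291412640 + 890488576177200 + 763275922437600 + 667866432132900 + 593659050784800 + 534293145706320 + 485721041551200 + 445244288088600 + 410994727466400 + 381637961218800 + 356195430470880 + 333933216066450 + 314290085709600 + 296829525392400 + 281206918792800 + 267146572853160 + 254425307479200 + 242860520775600 + 232301367698400 + 222622144044300 + 213717258282528 + 205497363733200 + 197886350261600 + 190818980609400 + 184239015760800 + 178097715235440 + 172352627647200 + 166966608033225 + 161907013850400 + 157145042854800 + 152655184487520 + 148414762696200 + 144403552893600 + 140603459396400 + 136998242488800 + 133573286426580 = 22859962193131943, so H_40 = 22859962193131943/5342931457063200; reducing by gcd(22859962193131943, 5342931457063200) = 11 gives 2078178381193813/485721041551200 ≈ 4.27854. (The PNT-adjacent estimate ln(40) + γ ≈ 4.26610 matches within O(1/n).)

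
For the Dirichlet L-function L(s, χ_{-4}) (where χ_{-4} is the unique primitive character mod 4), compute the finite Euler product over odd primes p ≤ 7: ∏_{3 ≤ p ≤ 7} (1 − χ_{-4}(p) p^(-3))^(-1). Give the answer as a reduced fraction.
∏ = 165375/170624

The odd primes p ≤ 7 are [3, 5, 7]. For each, χ(p) = 1 if p ≡ 1 mod 4, χ(p) = −1 if p ≡ 3 mod 4. Taking (1 − χ(p)/p^3)^(-1) = p^3/(p^3 − χ(p)): (1 − (-1)/3^3)^(-1) · (1 − (1)/5^3)^(-1) · (1 − (-1)/7^3)^(-1) = 165375/170624.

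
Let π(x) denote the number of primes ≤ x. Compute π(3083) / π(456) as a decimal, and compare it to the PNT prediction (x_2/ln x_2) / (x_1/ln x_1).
π(3083)/π(456) = 441/87 ≈ 5.0690;  PNT prediction ≈ 5.1526.

π(456) = 87 and π(3083) = 441, so π(3083)/π(456) ≈ 5.0690. The PNT-predicted ratio is (3083/ln(3083)) / (456/ln(456)) ≈ 5.1526. The two agree to within a few percent, as expected.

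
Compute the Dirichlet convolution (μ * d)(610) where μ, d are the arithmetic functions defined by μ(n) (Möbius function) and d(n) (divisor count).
(μ * d)(610) = 1

Divisors of 610: [1, 2, 5, 10, 61, 122, 305, 610]. For each d | 610:
  d = 1: μ(1) · d(610/1) = 1 · 8 = 8
  d = 2: μ(2) · d(610/2) = -1 · 4 = -4
  d = 5: μ(5) · d(610/5) = -1 · 4 = -4
  d = 10: μ(10) · d(610/10) = 1 · 2 = 2
  d = 61: μ(61) · d(610/61) = -1 · 4 = -4
  d = 122: μ(122) · d(610/122) = 1 · 2 = 2
  d = 305: μ(305) · d(610/305) = 1 · 2 = 2
  d = 610: μ(610) · d(610/610) = -1 · 1 = -1
Summing: (μ * d)(610) = 8 + -4 + -4 + 2 + -4 + 2 + 2 + -1 = 1.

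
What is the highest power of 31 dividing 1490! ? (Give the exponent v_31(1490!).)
v_31(1490!) = 49

Legendre's formula: v_p(n!) = Σ_{k ≥ 1} ⌊n / p^k⌋. For p = 31, n = 1490, the terms are:
  ⌊1490/31^1⌋ = ⌊1490/31⌋ = 48
  ⌊1490/31^2⌋ = ⌊1490/961⌋ = 1
(the next term ⌊1490/31^3⌋ = 0, terminating the sum). Summing: v_31(1490!) = 48 + 1 = 49.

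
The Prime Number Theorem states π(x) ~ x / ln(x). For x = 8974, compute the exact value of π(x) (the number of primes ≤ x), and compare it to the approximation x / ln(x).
π(8974) = 1116;  x/ln(x) ≈ 985.93;  relative error ≈ 11.66%.

Directly count primes up to 8974: π(8974) = 1116. The PNT approximation gives 8974/ln(8974) ≈ 8974/9.10209 ≈ 985.93. Relative error (π(x) − x/ln(x)) / π(x) ≈ 11.66%; the approximation is known to undercount slightly (Li(x) is a better estimate).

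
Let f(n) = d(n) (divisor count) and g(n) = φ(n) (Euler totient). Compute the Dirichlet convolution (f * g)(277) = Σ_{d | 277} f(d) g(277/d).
(d * φ)(277) = 278

Divisors of 277: [1, 277]. For each d | 277:
  d = 1: d(1) · φ(277/1) = 1 · 276 = 276
  d = 277: d(277) · φ(277/277) = 2 · 1 = 2
Summing: (d * φ)(277) = 276 + 2 = 278.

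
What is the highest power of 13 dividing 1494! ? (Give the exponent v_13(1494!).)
v_13(1494!) = 122

Legendre's formula: v_p(n!) = Σ_{k ≥ 1} ⌊n / p^k⌋. For p = 13, n = 1494, the terms are:
  ⌊1494/13^1⌋ = ⌊1494/13⌋ = 114
  ⌊1494/13^2⌋ = ⌊1494/169⌋ = 8
(the next term ⌊1494/13^3⌋ = 0, terminating the sum). Summing: v_13(1494!) = 114 + 8 = 122.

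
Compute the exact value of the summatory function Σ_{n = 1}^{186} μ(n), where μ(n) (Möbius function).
Σ_{n ≤ 186} μ(n) = -4

Compute μ(n) for each 1 ≤ n ≤ 186: μ(1) = 1, μ(2) = -1, μ(3) = -1, μ(4) = 0, μ(5) = -1, μ(6) = 1, μ(7) = -1, μ(8) = 0, μ(9) = 0, μ(10) = 1, μ(11) = -1, μ(12) = 0, μ(13) = -1, μ(14) = 1, μ(15) = 1, μ(16) = 0, μ(17) = -1, μ(18) = 0, μ(19) = -1, μ(20) = 0, μ(21) = 1, μ(22) = 1, μ(23) = -1, μ(24) = 0, μ(25) = 0, μ(26) = 1, μ(27) = 0, μ(28) = 0, μ(29) = -1, μ(30) = -1, μ(31) = -1, μ(32) = 0, μ(33) = 1, μ(34) = 1, μ(35) = 1, μ(36) = 0, μ(37) = -1, μ(38) = 1, μ(39) = 1, μ(40) = 0, μ(41) = -1, μ(42) = -1, μ(43) = -1, μ(44) = 0, μ(45) = 0, μ(46) = 1, μ(47) = -1, μ(48) = 0, μ(49) = 0, μ(50) = 0, μ(51) = 1, μ(52) = 0, μ(53) = -1, μ(54) = 0, μ(55) = 1, μ(56) = 0, μ(57) = 1, μ(58) = 1, μ(59) = -1, μ(60) = 0, μ(61) = -1, μ(62) = 1, μ(63) = 0, μ(64) = 0, μ(65) = 1, μ(66) = -1, μ(67) = -1, μ(68) = 0, μ(69) = 1, μ(70) = -1, μ(71) = -1, μ(72) = 0, μ(73) = -1, μ(74) = 1, μ(75) = 0, μ(76) = 0, μ(77) = 1, μ(78) = -1, μ(79) = -1, μ(80) = 0, μ(81) = 0, μ(82) = 1, μ(83) = -1, μ(84) = 0, μ(85) = 1, μ(86) = 1, μ(87) = 1, μ(88) = 0, μ(89) = -1, μ(90) = 0, μ(91) = 1, μ(92) = 0, μ(93) = 1, μ(94) = 1, μ(95) = 1, μ(96) = 0, μ(97) = -1, μ(98) = 0, μ(99) = 0, μ(100) = 0, μ(101) = -1, μ(102) = -1, μ(103) = -1, μ(104) = 0, μ(105) = -1, μ(106) = 1, μ(107) = -1, μ(108) = 0, μ(109) = -1, μ(110) = -1, μ(111) = 1, μ(112) = 0, μ(113) = -1, μ(114) = -1, μ(115) = 1, μ(116) = 0, μ(117) = 0, μ(118) = 1, μ(119) = 1, μ(120) = 0, μ(121) = 0, μ(122) = 1, μ(123) = 1, μ(124) = 0, μ(125) = 0, μ(126) = 0, μ(127) = -1, μ(128) = 0, μ(129) = 1, μ(130) = -1, μ(131) = -1, μ(132) = 0, μ(133) = 1, μ(134) = 1, μ(135) = 0, μ(136) = 0, μ(137) = -1, μ(138) = -1, μ(139) = -1, μ(140) = 0, μ(141) = 1, μ(142) = 1, μ(143) = 1, μ(144) = 0, μ(145) = 1, μ(146) = 1, μ(147) = 0, μ(148) = 0, μ(149) = -1, μ(150) = 0, μ(151) = -1, μ(152) = 0, μ(153) = 0, μ(154) = -1, μ(155) = 1, μ(156) = 0, μ(157) = -1, μ(158) = 1, μ(159) = 1, μ(160) = 0, μ(161) = 1, μ(162) = 0, μ(163) = -1, μ(164) = 0, μ(165) = -1, μ(166) = 1, μ(167) = -1, μ(168) = 0, μ(169) = 0, μ(170) = -1, μ(171) = 0, μ(172) = 0, μ(173) = -1, μ(174) = -1, μ(175) = 0, μ(176) = 0, μ(177) = 1, μ(178) = 1, μ(179) = -1, μ(180) = 0, μ(181) = -1, μ(182) = -1, μ(183) = 1, μ(184) = 0, μ(185) = 1, μ(186) = -1. Summing all 186 values: -4. (Mertens function M(x) = Σ_{n ≤ x} μ(n); on average M(x) should be small (PNT ⟺ M(x) = o(x)).)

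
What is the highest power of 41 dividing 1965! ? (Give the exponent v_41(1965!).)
v_41(1965!) = 48

Legendre's formula: v_p(n!) = Σ_{k ≥ 1} ⌊n / p^k⌋. For p = 41, n = 1965, the terms are:
  ⌊1965/41^1⌋ = ⌊1965/41⌋ = 47
  ⌊1965/41^2⌋ = ⌊1965/1681⌋ = 1
(the next term ⌊1965/41^3⌋ = 0, terminating the sum). Summing: v_41(1965!) = 47 + 1 = 48.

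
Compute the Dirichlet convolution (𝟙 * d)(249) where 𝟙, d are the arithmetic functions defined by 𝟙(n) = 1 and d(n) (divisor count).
(𝟙 * d)(249) = 9

Divisors of 249: [1, 3, 83, 249]. For each d | 249:
  d = 1: 𝟙(1) · d(249/1) = 1 · 4 = 4
  d = 3: 𝟙(3) · d(249/3) = 1 · 2 = 2
  d = 83: 𝟙(83) · d(249/83) = 1 · 2 = 2
  d = 249: 𝟙(249) · d(249/249) = 1 · 1 = 1
Summing: (𝟙 * d)(249) = 4 + 2 + 2 + 1 = 9.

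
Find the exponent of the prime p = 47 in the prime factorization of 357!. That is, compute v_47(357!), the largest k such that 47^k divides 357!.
v_47(357!) = 7

Legendre's formula: v_p(n!) = Σ_{k ≥ 1} ⌊n / p^k⌋. For p = 47, n = 357, the terms are:
  ⌊357/47^1⌋ = ⌊357/47⌋ = 7
(the next term ⌊357/47^2⌋ = 0, terminating the sum). Summing: v_47(357!) = 7 = 7.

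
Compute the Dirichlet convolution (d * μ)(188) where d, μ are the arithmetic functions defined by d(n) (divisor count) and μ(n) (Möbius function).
(d * μ)(188) = 1

Divisors of 188: [1, 2, 4, 47, 94, 188]. For each d | 188:
  d = 1: d(1) · μ(188/1) = 1 · 0 = 0
  d = 2: d(2) · μ(188/2) = 2 · 1 = 2
  d = 4: d(4) · μ(188/4) = 3 · -1 = -3
  d = 47: d(47) · μ(188/47) = 2 · 0 = 0
  d = 94: d(94) · μ(188/94) = 4 · -1 = -4
  d = 188: d(188) · μ(188/188) = 6 · 1 = 6
Summing: (d * μ)(188) = 0 + 2 + -3 + 0 + -4 + 6 = 1.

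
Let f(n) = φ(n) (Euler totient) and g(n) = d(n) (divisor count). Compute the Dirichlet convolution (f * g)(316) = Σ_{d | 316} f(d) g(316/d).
(φ * d)(316) = 560

Divisors of 316: [1, 2, 4, 79, 158, 316]. For each d | 316:
  d = 1: φ(1) · d(316/1) = 1 · 6 = 6
  d = 2: φ(2) · d(316/2) = 1 · 4 = 4
  d = 4: φ(4) · d(316/4) = 2 · 2 = 4
  d = 79: φ(79) · d(316/79) = 78 · 3 = 234
  d = 158: φ(158) · d(316/158) = 78 · 2 = 156
  d = 316: φ(316) · d(316/316) = 156 · 1 = 156
Summing: (φ * d)(316) = 6 + 4 + 4 + 234 + 156 + 156 = 560.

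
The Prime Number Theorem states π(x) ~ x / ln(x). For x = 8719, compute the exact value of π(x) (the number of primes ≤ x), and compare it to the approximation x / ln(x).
π(8719) = 1087;  x/ln(x) ≈ 960.96;  relative error ≈ 11.60%.

Directly count primes up to 8719: π(8719) = 1087. The PNT approximation gives 8719/ln(8719) ≈ 8719/9.07326 ≈ 960.96. Relative error (π(x) − x/ln(x)) / π(x) ≈ 11.60%; the approximation is known to undercount slightly (Li(x) is a better estimate).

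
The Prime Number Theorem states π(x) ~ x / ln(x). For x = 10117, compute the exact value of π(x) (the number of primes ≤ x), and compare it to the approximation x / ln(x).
π(10117) = 1242;  x/ln(x) ≈ 1097.05;  relative error ≈ 11.67%.

Directly count primes up to 10117: π(10117) = 1242. The PNT approximation gives 10117/ln(10117) ≈ 10117/9.22197 ≈ 1097.05. Relative error (π(x) − x/ln(x)) / π(x) ≈ 11.67%; the approximation is known to undercount slightly (Li(x) is a better estimate).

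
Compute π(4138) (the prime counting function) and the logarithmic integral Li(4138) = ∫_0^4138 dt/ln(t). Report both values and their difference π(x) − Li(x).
π(4138) = 569;  Li(4138) ≈ 581.97;  π(x) − Li(x) ≈ -12.97.

Direct count of primes ≤ 4138 gives π(4138) = 569. Numerical evaluation of the logarithmic integral gives Li(4138) ≈ 581.97. The difference π(x) − Li(x) ≈ -12.97 is typically negative for small/moderate x (Li(x) overestimates), though Littlewood's theorem shows this sign changes infinitely often.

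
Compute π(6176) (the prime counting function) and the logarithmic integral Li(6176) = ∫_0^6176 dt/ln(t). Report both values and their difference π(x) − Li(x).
π(6176) = 804;  Li(6176) ≈ 820.61;  π(x) − Li(x) ≈ -16.61.

Direct count of primes ≤ 6176 gives π(6176) = 804. Numerical evaluation of the logarithmic integral gives Li(6176) ≈ 820.61. The difference π(x) − Li(x) ≈ -16.61 is typically negative for small/moderate x (Li(x) overestimates), though Littlewood's theorem shows this sign changes infinitely often.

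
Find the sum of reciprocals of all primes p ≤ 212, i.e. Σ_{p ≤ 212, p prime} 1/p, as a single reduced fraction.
Σ 1/p = 3215488142498485484492183158345029261034221047849345857469577412562094716564064084247/1645783550795210387735581011435590727981167322669649249414629852197255934130751870910

π(212) = 47, so the primes ≤ 212 are [2, 3, 5, 7, 11, 13, 17, 19, 23, 29, 31, 37, 41, 43, 47, 53, 59, 61, 67, 71, 73, 79, 83, 89, 97, 101, 103, 107, 109, 113, 127, 131, 137, 139, 149, 151, 157, 163, 167, 173, 179, 181, 191, 193, 197, 199, 211]. Summing 1/p over these primes: 3215488142498485484492183158345029261034221047849345857469577412562094716564064084247/1645783550795210387735581011435590727981167322669649249414629852197255934130751870910 ≈ 1.9538. Mertens estimate ln ln(212) + 0.2615 ≈ 1.9398.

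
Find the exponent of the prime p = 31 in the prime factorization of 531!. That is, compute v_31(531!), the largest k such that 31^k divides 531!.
v_31(531!) = 17

Legendre's formula: v_p(n!) = Σ_{k ≥ 1} ⌊n / p^k⌋. For p = 31, n = 531, the terms are:
  ⌊531/31^1⌋ = ⌊531/31⌋ = 17
(the next term ⌊531/31^2⌋ = 0, terminating the sum). Summing: v_31(531!) = 17 = 17.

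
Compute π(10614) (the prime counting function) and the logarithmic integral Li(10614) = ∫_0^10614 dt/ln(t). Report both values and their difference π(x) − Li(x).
π(10614) = 1295;  Li(10614) ≈ 1312.58;  π(x) − Li(x) ≈ -17.58.

Direct count of primes ≤ 10614 gives π(10614) = 1295. Numerical evaluation of the logarithmic integral gives Li(10614) ≈ 1312.58. The difference π(x) − Li(x) ≈ -17.58 is typically negative for small/moderate x (Li(x) overestimates), though Littlewood's theorem shows this sign changes infinitely often.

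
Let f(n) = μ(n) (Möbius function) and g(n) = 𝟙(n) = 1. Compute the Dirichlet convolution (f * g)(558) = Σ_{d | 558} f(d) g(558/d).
(μ * 𝟙)(558) = 0

Divisors of 558: [1, 2, 3, 6, 9, 18, 31, 62, 93, 186, 279, 558]. For each d | 558:
  d = 1: μ(1) · 𝟙(558/1) = 1 · 1 = 1
  d = 2: μ(2) · 𝟙(558/2) = -1 · 1 = -1
  d = 3: μ(3) · 𝟙(558/3) = -1 · 1 = -1
  d = 6: μ(6) · 𝟙(558/6) = 1 · 1 = 1
  d = 9: μ(9) · 𝟙(558/9) = 0 · 1 = 0
  d = 18: μ(18) · 𝟙(558/18) = 0 · 1 = 0
  d = 31: μ(31) · 𝟙(558/31) = -1 · 1 = -1
  d = 62: μ(62) · 𝟙(558/62) = 1 · 1 = 1
  d = 93: μ(93) · 𝟙(558/93) = 1 · 1 = 1
  d = 186: μ(186) · 𝟙(558/186) = -1 · 1 = -1
  d = 279: μ(279) · 𝟙(558/279) = 0 · 1 = 0
  d = 558: μ(558) · 𝟙(558/558) = 0 · 1 = 0
Summing: (μ * 𝟙)(558) = 1 + -1 + -1 + 1 + 0 + 0 + -1 + 1 + 1 + -1 + 0 + 0 = 0.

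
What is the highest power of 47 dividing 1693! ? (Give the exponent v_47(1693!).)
v_47(1693!) = 36

Legendre's formula: v_p(n!) = Σ_{k ≥ 1} ⌊n / p^k⌋. For p = 47, n = 1693, the terms are:
  ⌊1693/47^1⌋ = ⌊1693/47⌋ = 36
(the next term ⌊1693/47^2⌋ = 0, terminating the sum). Summing: v_47(1693!) = 36 = 36.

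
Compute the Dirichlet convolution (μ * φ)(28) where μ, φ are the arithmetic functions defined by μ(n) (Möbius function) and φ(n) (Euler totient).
(μ * φ)(28) = 5

Divisors of 28: [1, 2, 4, 7, 14, 28]. For each d | 28:
  d = 1: μ(1) · φ(28/1) = 1 · 12 = 12
  d = 2: μ(2) · φ(28/2) = -1 · 6 = -6
  d = 4: μ(4) · φ(28/4) = 0 · 6 = 0
  d = 7: μ(7) · φ(28/7) = -1 · 2 = -2
  d = 14: μ(14) · φ(28/14) = 1 · 1 = 1
  d = 28: μ(28) · φ(28/28) = 0 · 1 = 0
Summing: (μ * φ)(28) = 12 + -6 + 0 + -2 + 1 + 0 = 5.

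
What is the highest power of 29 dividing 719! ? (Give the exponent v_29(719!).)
v_29(719!) = 24

Legendre's formula: v_p(n!) = Σ_{k ≥ 1} ⌊n / p^k⌋. For p = 29, n = 719, the terms are:
  ⌊719/29^1⌋ = ⌊719/29⌋ = 24
(the next term ⌊719/29^2⌋ = 0, terminating the sum). Summing: v_29(719!) = 24 = 24.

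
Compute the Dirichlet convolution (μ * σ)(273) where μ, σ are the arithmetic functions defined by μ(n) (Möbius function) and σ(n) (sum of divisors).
(μ * σ)(273) = 273

Divisors of 273: [1, 3, 7, 13, 21, 39, 91, 273]. For each d | 273:
  d = 1: μ(1) · σ(273/1) = 1 · 448 = 448
  d = 3: μ(3) · σ(273/3) = -1 · 112 = -112
  d = 7: μ(7) · σ(273/7) = -1 · 56 = -56
  d = 13: μ(13) · σ(273/13) = -1 · 32 = -32
  d = 21: μ(21) · σ(273/21) = 1 · 14 = 14
  d = 39: μ(39) · σ(273/39) = 1 · 8 = 8
  d = 91: μ(91) · σ(273/91) = 1 · 4 = 4
  d = 273: μ(273) · σ(273/273) = -1 · 1 = -1
Summing: (μ * σ)(273) = 448 + -112 + -56 + -32 + 14 + 8 + 4 + -1 = 273.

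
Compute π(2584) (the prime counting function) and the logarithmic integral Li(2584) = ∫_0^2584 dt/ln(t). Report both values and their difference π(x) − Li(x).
π(2584) = 376;  Li(2584) ≈ 390.32;  π(x) − Li(x) ≈ -14.32.

Direct count of primes ≤ 2584 gives π(2584) = 376. Numerical evaluation of the logarithmic integral gives Li(2584) ≈ 390.32. The difference π(x) − Li(x) ≈ -14.32 is typically negative for small/moderate x (Li(x) overestimates), though Littlewood's theorem shows this sign changes infinitely often.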